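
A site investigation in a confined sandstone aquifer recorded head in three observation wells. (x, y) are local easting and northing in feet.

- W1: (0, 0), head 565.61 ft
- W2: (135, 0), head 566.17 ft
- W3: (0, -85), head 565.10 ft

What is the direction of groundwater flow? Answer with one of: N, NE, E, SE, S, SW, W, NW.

∂h/∂x = (566.17 − 565.61) / (135 − 0) = +0.004148
∂h/∂y = (565.10 − 565.61) / (-85 − 0) = +0.006000
Flow = −∇h = (-0.004148 east, -0.006000 north), which points southwest.

SW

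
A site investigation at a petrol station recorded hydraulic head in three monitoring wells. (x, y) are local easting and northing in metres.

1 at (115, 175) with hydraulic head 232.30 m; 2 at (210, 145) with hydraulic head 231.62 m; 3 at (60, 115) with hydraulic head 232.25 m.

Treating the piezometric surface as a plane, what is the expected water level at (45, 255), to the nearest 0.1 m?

With h = a·x + b·y + c and 1 as origin, the differences give:
  95·a + (-30)·b = -0.68
  (-55)·a + (-60)·b = -0.05
Eliminate b (×(-60) and ×(-30), subtract): -7350·a = 39.300 → a = ∂h/∂x = -0.005347
Back-substitute: b = ∂h/∂y = +0.005735.
h(45, 255) = 232.30 + (-0.005347)·(-70) + (+0.005735)·(80) = 232.30 +0.374 +0.459 = 233.133 m.

233.1 m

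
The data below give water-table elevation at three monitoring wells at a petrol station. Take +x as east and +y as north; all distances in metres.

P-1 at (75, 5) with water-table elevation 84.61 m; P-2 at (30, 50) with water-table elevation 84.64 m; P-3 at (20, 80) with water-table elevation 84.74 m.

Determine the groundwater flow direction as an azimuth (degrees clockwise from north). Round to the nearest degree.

With h = a·x + b·y + c and P-1 as origin, the differences give:
  (-45)·a + 45·b = +0.03
  (-55)·a + 75·b = +0.13
Eliminate b (×75 and ×45, subtract): -900·a = -3.600 → a = ∂h/∂x = +0.004000
Back-substitute: b = ∂h/∂y = +0.004667.
Flow direction (−∇h) has components (-0.004000 E, -0.004667 N).
Azimuth = atan2(E, N) = atan2(-0.004000, -0.004667) = 220.6° ≈ 221°.

221°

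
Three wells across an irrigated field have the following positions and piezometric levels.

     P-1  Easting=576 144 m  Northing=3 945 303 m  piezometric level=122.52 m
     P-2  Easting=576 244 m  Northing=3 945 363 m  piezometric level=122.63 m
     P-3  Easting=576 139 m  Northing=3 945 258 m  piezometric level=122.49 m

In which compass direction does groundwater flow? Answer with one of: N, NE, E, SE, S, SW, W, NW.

Three-point gradient (reference P-1): Δ to P-2 = (100, 60, +0.11), Δ to P-3 = (-5, -45, -0.03).
∂h/∂x = +0.0007500, ∂h/∂y = +0.0005833 (det = -4200).
Flow = −∇h = (-0.0007500 east, -0.0005833 north), which points southwest.

SW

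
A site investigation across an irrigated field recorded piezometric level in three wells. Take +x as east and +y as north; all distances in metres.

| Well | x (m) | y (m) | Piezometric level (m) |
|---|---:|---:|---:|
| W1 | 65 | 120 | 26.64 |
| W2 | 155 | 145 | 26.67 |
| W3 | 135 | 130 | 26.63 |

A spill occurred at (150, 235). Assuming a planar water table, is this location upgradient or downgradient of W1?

Differences from W1: to W2 (Δx, Δy, Δh) = (90, 25, +0.03); to W3 = (70, 10, -0.01).
Determinant of the coordinate differences = 90·10 − 70·25 = -850.
∂h/∂x = [(+0.03)·10 − (-0.01)·25] / -850 = -0.0006471
∂h/∂y = [90·(-0.01) − 70·(+0.03)] / -850 = +0.003529
Head at (150, 235) = 26.64 + (-0.0006471)·(85) + (+0.003529)·(115) = 26.99 m.
That is higher than the 26.64 m at W1, so the point is upgradient.

upgradient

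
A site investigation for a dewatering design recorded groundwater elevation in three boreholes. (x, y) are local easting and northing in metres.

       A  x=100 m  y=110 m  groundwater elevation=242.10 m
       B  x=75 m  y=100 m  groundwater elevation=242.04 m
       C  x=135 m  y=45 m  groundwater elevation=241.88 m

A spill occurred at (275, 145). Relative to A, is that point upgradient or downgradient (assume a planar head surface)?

upgradient

With h = a·x + b·y + c and A as origin, the differences give:
  (-25)·a + (-10)·b = -0.06
  35·a + (-65)·b = -0.22
Eliminate b (×(-65) and ×(-10), subtract): 1975·a = 1.700 → a = ∂h/∂x = +0.0008608
Back-substitute: b = ∂h/∂y = +0.003848.
Head at (275, 145) = 242.10 + (+0.0008608)·(175) + (+0.003848)·(35) = 242.39 m.
That is higher than the 242.10 m at A, so the point is upgradient.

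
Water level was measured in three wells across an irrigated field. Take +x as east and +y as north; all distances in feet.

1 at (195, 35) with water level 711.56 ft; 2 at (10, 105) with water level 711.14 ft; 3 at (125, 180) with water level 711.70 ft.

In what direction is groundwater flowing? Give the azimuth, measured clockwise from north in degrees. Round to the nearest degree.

With h = a·x + b·y + c and 1 as origin, the differences give:
  (-185)·a + 70·b = -0.42
  (-70)·a + 145·b = +0.14
Eliminate b (×145 and ×70, subtract): -21925·a = -70.700 → a = ∂h/∂x = +0.003225
Back-substitute: b = ∂h/∂y = +0.002522.
Flow direction (−∇h) has components (-0.003225 E, -0.002522 N).
Azimuth = atan2(E, N) = atan2(-0.003225, -0.002522) = 232.0° ≈ 232°.

232°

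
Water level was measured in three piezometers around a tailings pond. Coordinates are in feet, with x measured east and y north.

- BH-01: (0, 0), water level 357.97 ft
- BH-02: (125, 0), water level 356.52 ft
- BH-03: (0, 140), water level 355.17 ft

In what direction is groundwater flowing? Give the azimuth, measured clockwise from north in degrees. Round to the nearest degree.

∂h/∂x = (356.52 − 357.97) / (125 − 0) = -0.01160
∂h/∂y = (355.17 − 357.97) / (140 − 0) = -0.02000
Flow direction (−∇h) has components (+0.01160 E, +0.02000 N).
Azimuth = atan2(E, N) = atan2(+0.01160, +0.02000) = 30.1° ≈ 030°.

030°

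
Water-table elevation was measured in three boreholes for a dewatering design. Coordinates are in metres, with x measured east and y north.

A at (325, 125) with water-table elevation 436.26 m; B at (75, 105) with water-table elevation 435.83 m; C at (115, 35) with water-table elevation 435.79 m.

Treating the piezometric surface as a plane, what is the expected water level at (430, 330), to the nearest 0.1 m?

Taking A as reference: B−A = (-250, -20, -0.43); C−A = (-210, -90, -0.47).
Solve a·Δx + b·Δy = Δh: det = (-250)·(-90) − (-210)·(-20) = 18300.
∂h/∂x = [(-0.43)·(-90) − (-0.47)·(-20)] / 18300 = +0.001601
∂h/∂y = [(-250)·(-0.47) − (-210)·(-0.43)] / 18300 = +0.001486
h(430, 330) = 436.26 + (+0.001601)·(105) + (+0.001486)·(205) = 436.26 +0.168 +0.305 = 436.733 m.

436.7 m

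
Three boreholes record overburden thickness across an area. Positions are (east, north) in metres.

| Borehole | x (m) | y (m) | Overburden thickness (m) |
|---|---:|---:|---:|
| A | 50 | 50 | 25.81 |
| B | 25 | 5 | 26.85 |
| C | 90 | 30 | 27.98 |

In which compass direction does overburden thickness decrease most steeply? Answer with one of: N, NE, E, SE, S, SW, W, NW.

NW

With d = a·x + b·y + c and A as origin, the differences give:
  (-25)·a + (-45)·b = +1.04
  40·a + (-20)·b = +2.17
Eliminate b (×(-20) and ×(-45), subtract): 2300·a = 76.850 → a = ∂d/∂x = +0.03341
Back-substitute: b = ∂d/∂y = -0.04167.
Steepest decrease is along −∇f = (-0.03341 E, +0.04167 N) → northwest.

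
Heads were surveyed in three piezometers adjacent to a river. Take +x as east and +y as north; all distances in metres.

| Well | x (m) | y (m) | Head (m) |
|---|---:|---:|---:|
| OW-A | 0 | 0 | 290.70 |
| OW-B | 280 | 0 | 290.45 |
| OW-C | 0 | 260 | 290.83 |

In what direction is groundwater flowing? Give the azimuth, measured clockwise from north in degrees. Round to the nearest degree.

∂h/∂x = (290.45 − 290.70) / (280 − 0) = -0.0008929
∂h/∂y = (290.83 − 290.70) / (260 − 0) = +0.0005000
Flow direction (−∇h) has components (+0.0008929 E, -0.0005000 N).
Azimuth = atan2(E, N) = atan2(+0.0008929, -0.0005000) = 119.2° ≈ 119°.

119°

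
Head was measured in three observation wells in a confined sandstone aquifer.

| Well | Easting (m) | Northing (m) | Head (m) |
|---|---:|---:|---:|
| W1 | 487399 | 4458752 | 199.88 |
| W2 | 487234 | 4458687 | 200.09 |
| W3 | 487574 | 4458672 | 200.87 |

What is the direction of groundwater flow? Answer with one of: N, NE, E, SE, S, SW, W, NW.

Differences from W1: to W2 (Δx, Δy, Δh) = (-165, -65, +0.21); to W3 = (175, -80, +0.99).
Determinant of the coordinate differences = (-165)·(-80) − 175·(-65) = 24575.
∂h/∂x = [(+0.21)·(-80) − (+0.99)·(-65)] / 24575 = +0.001935
∂h/∂y = [(-165)·(+0.99) − 175·(+0.21)] / 24575 = -0.008142
Flow = −∇h = (-0.001935 east, +0.008142 north), which points north.

N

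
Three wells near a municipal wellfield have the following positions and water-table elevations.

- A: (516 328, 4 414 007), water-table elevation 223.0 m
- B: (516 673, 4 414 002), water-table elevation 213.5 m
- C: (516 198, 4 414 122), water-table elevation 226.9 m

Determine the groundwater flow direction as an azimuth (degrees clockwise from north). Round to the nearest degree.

With h = a·x + b·y + c and A as origin, the differences give:
  345·a + (-5)·b = -9.5
  (-130)·a + 115·b = +3.9
Eliminate b (×115 and ×(-5), subtract): 39025·a = -1073.00 → a = ∂h/∂x = -0.02750
Back-substitute: b = ∂h/∂y = +0.002832.
Flow direction (−∇h) has components (+0.02750 E, -0.002832 N).
Azimuth = atan2(E, N) = atan2(+0.02750, -0.002832) = 95.9° ≈ 096°.

096°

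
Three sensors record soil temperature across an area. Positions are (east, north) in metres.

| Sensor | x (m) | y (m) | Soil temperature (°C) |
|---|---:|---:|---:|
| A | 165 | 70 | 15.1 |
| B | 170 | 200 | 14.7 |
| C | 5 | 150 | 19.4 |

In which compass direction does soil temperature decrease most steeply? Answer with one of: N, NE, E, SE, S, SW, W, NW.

Differences from A: to B (Δx, Δy, Δh) = (5, 130, -0.4); to C = (-160, 80, +4.3).
Determinant of the coordinate differences = 5·80 − (-160)·130 = 21200.
∂T/∂x = [(-0.4)·80 − (+4.3)·130] / 21200 = -0.02788
∂T/∂y = [5·(+4.3) − (-160)·(-0.4)] / 21200 = -0.002005
Steepest decrease is along −∇f = (+0.02788 E, +0.002005 N) → east.

E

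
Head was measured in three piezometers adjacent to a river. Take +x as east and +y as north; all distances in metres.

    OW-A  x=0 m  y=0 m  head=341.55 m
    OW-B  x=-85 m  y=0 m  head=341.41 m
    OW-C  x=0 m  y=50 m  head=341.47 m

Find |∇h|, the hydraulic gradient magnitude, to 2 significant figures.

∂h/∂x = (341.41 − 341.55) / (-85 − 0) = +0.001647
∂h/∂y = (341.47 − 341.55) / (50 − 0) = -0.001600
|∇h| = √(0.001647² + -0.001600²) = 0.002296

0.0023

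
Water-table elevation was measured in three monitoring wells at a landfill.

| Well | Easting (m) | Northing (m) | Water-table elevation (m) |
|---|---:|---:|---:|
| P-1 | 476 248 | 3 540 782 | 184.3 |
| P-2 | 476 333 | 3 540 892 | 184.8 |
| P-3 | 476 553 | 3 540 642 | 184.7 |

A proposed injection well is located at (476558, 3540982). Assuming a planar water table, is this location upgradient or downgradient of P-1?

upgradient

Differences from P-1: to P-2 (Δx, Δy, Δh) = (85, 110, +0.5); to P-3 = (305, -140, +0.4).
Solve a·Δx + b·Δy = Δh: det = 85·(-140) − 305·110 = -45450.
∂h/∂x = [(+0.5)·(-140) − (+0.4)·110] / -45450 = +0.002508
∂h/∂y = [85·(+0.4) − 305·(+0.5)] / -45450 = +0.002607
Head at (476558, 3540982) = 184.3 + (+0.002508)·(310) + (+0.002607)·(200) = 185.60 m.
That is higher than the 184.3 m at P-1, so the point is upgradient.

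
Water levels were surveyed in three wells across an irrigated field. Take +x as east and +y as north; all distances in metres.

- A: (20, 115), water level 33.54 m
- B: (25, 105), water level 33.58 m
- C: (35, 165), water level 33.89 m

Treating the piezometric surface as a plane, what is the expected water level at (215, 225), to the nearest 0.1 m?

36.5 m

With h = a·x + b·y + c and A as origin, the differences give:
  5·a + (-10)·b = +0.04
  15·a + 50·b = +0.35
Eliminate b (×50 and ×(-10), subtract): 400·a = 5.500 → a = ∂h/∂x = +0.01375
Back-substitute: b = ∂h/∂y = +0.002875.
h(215, 225) = 33.54 + (+0.01375)·(195) + (+0.002875)·(110) = 33.54 +2.681 +0.316 = 36.537 m.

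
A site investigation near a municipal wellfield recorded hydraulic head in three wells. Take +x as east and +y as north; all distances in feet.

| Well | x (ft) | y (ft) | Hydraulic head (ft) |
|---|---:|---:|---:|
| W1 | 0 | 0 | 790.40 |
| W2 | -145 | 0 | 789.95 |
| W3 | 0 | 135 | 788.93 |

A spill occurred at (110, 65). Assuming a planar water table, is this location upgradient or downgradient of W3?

upgradient

∂h/∂x = (789.95 − 790.40) / (-145 − 0) = +0.003103
∂h/∂y = (788.93 − 790.40) / (135 − 0) = -0.01089
Head at (110, 65) = 790.40 + (+0.003103)·(110) + (-0.01089)·(65) = 790.03 ft.
That is higher than the 788.93 ft at W3, so the point is upgradient.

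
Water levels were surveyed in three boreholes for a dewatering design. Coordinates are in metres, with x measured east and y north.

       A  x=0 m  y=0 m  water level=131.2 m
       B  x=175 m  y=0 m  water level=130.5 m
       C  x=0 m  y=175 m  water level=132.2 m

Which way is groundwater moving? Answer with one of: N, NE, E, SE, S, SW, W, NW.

∂h/∂x = (130.5 − 131.2) / (175 − 0) = -0.004000
∂h/∂y = (132.2 − 131.2) / (175 − 0) = +0.005714
Flow = −∇h = (+0.004000 east, -0.005714 north), which points southeast.

SE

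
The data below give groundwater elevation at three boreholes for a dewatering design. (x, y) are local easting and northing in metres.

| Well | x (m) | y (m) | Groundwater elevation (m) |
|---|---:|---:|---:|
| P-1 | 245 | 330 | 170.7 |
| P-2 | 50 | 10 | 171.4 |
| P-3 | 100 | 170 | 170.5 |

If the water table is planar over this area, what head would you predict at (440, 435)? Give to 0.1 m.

Taking P-1 as reference: P-2−P-1 = (-195, -320, +0.7); P-3−P-1 = (-145, -160, -0.2).
Solve a·Δx + b·Δy = Δh: det = (-195)·(-160) − (-145)·(-320) = -15200.
∂h/∂x = [(+0.7)·(-160) − (-0.2)·(-320)] / -15200 = +0.01158
∂h/∂y = [(-195)·(-0.2) − (-145)·(+0.7)] / -15200 = -0.009243
h(440, 435) = 170.7 + (+0.01158)·(195) + (-0.009243)·(105) = 170.7 +2.258 -0.971 = 171.987 m.

172.0 m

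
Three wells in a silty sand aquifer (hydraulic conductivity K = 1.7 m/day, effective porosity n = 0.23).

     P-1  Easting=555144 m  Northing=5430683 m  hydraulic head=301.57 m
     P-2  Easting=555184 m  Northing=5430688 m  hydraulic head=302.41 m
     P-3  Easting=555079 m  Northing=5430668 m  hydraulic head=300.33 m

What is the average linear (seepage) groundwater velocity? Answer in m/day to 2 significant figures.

0.22 m/day

Taking P-1 as reference: P-2−P-1 = (40, 5, +0.84); P-3−P-1 = (-65, -15, -1.24).
Determinant of the coordinate differences = 40·(-15) − (-65)·5 = -275.
∂h/∂x = [(+0.84)·(-15) − (-1.24)·5] / -275 = +0.02327
∂h/∂y = [40·(-1.24) − (-65)·(+0.84)] / -275 = -0.01818
|∇h| = √(0.02327² + -0.01818²) = 0.02953
Seepage velocity v = K·i/n = 1.7 × 0.02953 / 0.23 = 0.2183 m/day.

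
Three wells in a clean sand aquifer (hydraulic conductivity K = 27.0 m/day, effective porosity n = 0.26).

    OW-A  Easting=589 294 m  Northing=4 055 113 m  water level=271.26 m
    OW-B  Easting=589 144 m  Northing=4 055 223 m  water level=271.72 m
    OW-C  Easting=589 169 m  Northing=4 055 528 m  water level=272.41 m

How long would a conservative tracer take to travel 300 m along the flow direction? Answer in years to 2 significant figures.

Taking OW-A as reference: OW-B−OW-A = (-150, 110, +0.46); OW-C−OW-A = (-125, 415, +1.15).
Solve a·Δx + b·Δy = Δh: det = (-150)·415 − (-125)·110 = -48500.
∂h/∂x = [(+0.46)·415 − (+1.15)·110] / -48500 = -0.001328
∂h/∂y = [(-150)·(+1.15) − (-125)·(+0.46)] / -48500 = +0.002371
|∇h| = √(-0.001328² + 0.002371²) = 0.002718
Seepage velocity v = K·i/n = 27.0 × 0.002718 / 0.26 = 0.2823 m/day.
t = 300 / 0.2823 = 1063 days = 2.91 years.

2.9 years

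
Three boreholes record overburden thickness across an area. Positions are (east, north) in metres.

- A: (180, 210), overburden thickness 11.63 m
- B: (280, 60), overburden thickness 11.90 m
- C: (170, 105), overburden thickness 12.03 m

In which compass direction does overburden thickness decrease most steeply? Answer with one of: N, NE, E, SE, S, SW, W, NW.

NE

Three-point gradient (reference A): Δ to B = (100, -150, +0.27), Δ to C = (-10, -105, +0.40).
∂d/∂x = -0.002637, ∂d/∂y = -0.003558 (det = -12000).
Steepest decrease is along −∇f = (+0.002637 E, +0.003558 N) → northeast.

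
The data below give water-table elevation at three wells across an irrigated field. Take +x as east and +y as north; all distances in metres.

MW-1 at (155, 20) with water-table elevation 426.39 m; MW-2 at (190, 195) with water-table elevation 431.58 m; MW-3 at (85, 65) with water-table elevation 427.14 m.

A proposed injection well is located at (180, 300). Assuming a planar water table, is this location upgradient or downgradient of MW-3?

Differences from MW-1: to MW-2 (Δx, Δy, Δh) = (35, 175, +5.19); to MW-3 = (-70, 45, +0.75).
Determinant of the coordinate differences = 35·45 − (-70)·175 = 13825.
∂h/∂x = [(+5.19)·45 − (+0.75)·175] / 13825 = +0.007400
∂h/∂y = [35·(+0.75) − (-70)·(+5.19)] / 13825 = +0.02818
Head at (180, 300) = 426.39 + (+0.007400)·(25) + (+0.02818)·(280) = 434.46 m.
That is higher than the 427.14 m at MW-3, so the point is upgradient.

upgradient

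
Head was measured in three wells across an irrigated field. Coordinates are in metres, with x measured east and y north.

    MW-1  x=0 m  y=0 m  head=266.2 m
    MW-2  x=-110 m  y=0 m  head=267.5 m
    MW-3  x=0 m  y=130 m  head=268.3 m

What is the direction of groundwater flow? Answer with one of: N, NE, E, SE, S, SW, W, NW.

SE

∂h/∂x = (267.5 − 266.2) / (-110 − 0) = -0.01182
∂h/∂y = (268.3 − 266.2) / (130 − 0) = +0.01615
Flow = −∇h = (+0.01182 east, -0.01615 north), which points southeast.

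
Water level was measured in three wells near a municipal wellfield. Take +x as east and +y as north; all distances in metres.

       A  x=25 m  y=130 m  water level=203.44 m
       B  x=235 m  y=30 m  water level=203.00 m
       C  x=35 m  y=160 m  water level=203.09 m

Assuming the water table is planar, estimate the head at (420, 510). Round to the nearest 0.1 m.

Differences from A: to B (Δx, Δy, Δh) = (210, -100, -0.44); to C = (10, 30, -0.35).
Determinant of the coordinate differences = 210·30 − 10·(-100) = 7300.
∂h/∂x = [(-0.44)·30 − (-0.35)·(-100)] / 7300 = -0.006603
∂h/∂y = [210·(-0.35) − 10·(-0.44)] / 7300 = -0.009466
h(420, 510) = 203.44 + (-0.006603)·(395) + (-0.009466)·(380) = 203.44 -2.608 -3.597 = 197.235 m.

197.2 m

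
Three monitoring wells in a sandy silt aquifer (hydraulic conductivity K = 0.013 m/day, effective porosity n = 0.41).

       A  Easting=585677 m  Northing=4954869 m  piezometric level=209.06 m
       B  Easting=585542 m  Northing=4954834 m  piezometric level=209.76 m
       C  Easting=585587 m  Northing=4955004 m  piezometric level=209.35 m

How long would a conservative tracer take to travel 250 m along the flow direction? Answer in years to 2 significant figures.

With h = a·x + b·y + c and A as origin, the differences give:
  (-135)·a + (-35)·b = +0.70
  (-90)·a + 135·b = +0.29
Eliminate b (×135 and ×(-35), subtract): -21375·a = 104.650 → a = ∂h/∂x = -0.004896
Back-substitute: b = ∂h/∂y = -0.001116.
|∇h| = √(-0.004896² + -0.001116²) = 0.005022
Seepage velocity v = K·i/n = 0.013 × 0.005022 / 0.41 = 0.0001592 m/day.
t = 250 / 0.0001592 = 1.57e+06 days = 4.3e+03 years.

4300 years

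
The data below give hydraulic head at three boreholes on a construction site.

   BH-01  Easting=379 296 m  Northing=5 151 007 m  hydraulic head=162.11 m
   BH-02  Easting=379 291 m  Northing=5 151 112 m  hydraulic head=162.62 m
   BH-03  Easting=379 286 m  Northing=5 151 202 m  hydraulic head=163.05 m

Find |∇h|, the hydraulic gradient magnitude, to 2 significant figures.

0.011

With h = a·x + b·y + c and BH-01 as origin, the differences give:
  (-5)·a + 105·b = +0.51
  (-10)·a + 195·b = +0.94
Eliminate b (×195 and ×105, subtract): 75·a = 0.750 → a = ∂h/∂x = +0.010000
Back-substitute: b = ∂h/∂y = +0.005333.
|∇h| = √(0.010000² + 0.005333²) = 0.01133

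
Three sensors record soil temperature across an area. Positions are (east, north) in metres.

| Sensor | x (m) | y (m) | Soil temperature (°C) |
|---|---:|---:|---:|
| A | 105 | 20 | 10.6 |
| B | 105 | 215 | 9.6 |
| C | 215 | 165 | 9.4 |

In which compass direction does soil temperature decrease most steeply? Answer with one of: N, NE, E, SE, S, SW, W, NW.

Taking A as reference: B−A = (0, 195, -1.0); C−A = (110, 145, -1.2).
Determinant of the coordinate differences = 0·145 − 110·195 = -21450.
∂T/∂x = [(-1.0)·145 − (-1.2)·195] / -21450 = -0.004149
∂T/∂y = [0·(-1.2) − 110·(-1.0)] / -21450 = -0.005128
Steepest decrease is along −∇f = (+0.004149 E, +0.005128 N) → northeast.

NE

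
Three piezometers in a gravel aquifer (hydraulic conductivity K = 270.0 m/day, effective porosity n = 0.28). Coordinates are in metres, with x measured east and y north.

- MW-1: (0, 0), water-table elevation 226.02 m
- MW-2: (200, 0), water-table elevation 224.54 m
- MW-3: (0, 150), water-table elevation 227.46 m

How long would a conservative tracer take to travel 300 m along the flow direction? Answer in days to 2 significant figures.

∂h/∂x = (224.54 − 226.02) / (200 − 0) = -0.007400
∂h/∂y = (227.46 − 226.02) / (150 − 0) = +0.009600
|∇h| = √(-0.007400² + 0.009600²) = 0.01212
Seepage velocity v = K·i/n = 270.0 × 0.01212 / 0.28 = 11.69 m/day.
t = 300 / 11.69 = 25.66 days.

26 days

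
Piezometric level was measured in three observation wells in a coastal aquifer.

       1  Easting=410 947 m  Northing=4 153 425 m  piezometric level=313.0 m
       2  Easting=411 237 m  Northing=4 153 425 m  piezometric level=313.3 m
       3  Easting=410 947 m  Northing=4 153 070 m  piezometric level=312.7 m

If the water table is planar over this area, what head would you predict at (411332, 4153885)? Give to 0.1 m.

313.8 m

∂h/∂x = (313.3 − 313.0) / (411237 − 410947) = +0.001034
∂h/∂y = (312.7 − 313.0) / (4153070 − 4153425) = +0.0008451
h(411332, 4153885) = 313.0 + (+0.001034)·(385) + (+0.0008451)·(460) = 313.0 +0.398 +0.389 = 313.787 m.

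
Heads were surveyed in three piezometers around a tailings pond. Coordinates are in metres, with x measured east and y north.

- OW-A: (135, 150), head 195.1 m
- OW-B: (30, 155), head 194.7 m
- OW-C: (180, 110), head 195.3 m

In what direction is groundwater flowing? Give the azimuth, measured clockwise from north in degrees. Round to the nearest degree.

Three-point gradient (reference OW-A): Δ to OW-B = (-105, 5, -0.4), Δ to OW-C = (45, -40, +0.2).
∂h/∂x = +0.003774, ∂h/∂y = -0.0007547 (det = 3975).
Flow direction (−∇h) has components (-0.003774 E, +0.0007547 N).
Azimuth = atan2(E, N) = atan2(-0.003774, +0.0007547) = 281.3° ≈ 281°.

281°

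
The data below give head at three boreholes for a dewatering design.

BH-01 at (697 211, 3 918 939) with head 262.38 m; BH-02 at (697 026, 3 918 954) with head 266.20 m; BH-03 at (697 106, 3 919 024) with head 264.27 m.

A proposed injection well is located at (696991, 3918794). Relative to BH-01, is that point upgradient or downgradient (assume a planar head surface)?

Taking BH-01 as reference: BH-02−BH-01 = (-185, 15, +3.82); BH-03−BH-01 = (-105, 85, +1.89).
Solve a·Δx + b·Δy = Δh: det = (-185)·85 − (-105)·15 = -14150.
∂h/∂x = [(+3.82)·85 − (+1.89)·15] / -14150 = -0.02094
∂h/∂y = [(-185)·(+1.89) − (-105)·(+3.82)] / -14150 = -0.003636
Head at (696991, 3918794) = 262.38 + (-0.02094)·(-220) + (-0.003636)·(-145) = 267.51 m.
That is higher than the 262.38 m at BH-01, so the point is upgradient.

upgradient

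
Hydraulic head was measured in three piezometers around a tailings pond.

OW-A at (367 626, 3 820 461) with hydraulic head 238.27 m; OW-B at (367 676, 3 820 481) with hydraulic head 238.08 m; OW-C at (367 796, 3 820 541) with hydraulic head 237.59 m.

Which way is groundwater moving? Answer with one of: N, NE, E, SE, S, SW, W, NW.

With h = a·x + b·y + c and OW-A as origin, the differences give:
  50·a + 20·b = -0.19
  170·a + 80·b = -0.68
Eliminate b (×80 and ×20, subtract): 600·a = -1.600 → a = ∂h/∂x = -0.002667
Back-substitute: b = ∂h/∂y = -0.002833.
Flow = −∇h = (+0.002667 east, +0.002833 north), which points northeast.

NE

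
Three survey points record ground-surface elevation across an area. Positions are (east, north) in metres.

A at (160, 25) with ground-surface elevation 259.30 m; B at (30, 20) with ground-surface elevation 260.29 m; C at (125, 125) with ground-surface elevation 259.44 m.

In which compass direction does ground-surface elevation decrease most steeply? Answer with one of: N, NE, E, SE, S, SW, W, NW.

E

Taking A as reference: B−A = (-130, -5, +0.99); C−A = (-35, 100, +0.14).
Determinant of the coordinate differences = (-130)·100 − (-35)·(-5) = -13175.
∂z/∂x = [(+0.99)·100 − (+0.14)·(-5)] / -13175 = -0.007567
∂z/∂y = [(-130)·(+0.14) − (-35)·(+0.99)] / -13175 = -0.001249
Steepest decrease is along −∇f = (+0.007567 E, +0.001249 N) → east.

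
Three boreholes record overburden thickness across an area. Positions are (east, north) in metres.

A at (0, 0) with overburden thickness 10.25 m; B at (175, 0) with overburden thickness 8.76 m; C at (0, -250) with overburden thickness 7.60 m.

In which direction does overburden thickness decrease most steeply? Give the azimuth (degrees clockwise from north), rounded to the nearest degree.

∂d/∂x = (8.76 − 10.25) / (175 − 0) = -0.008514
∂d/∂y = (7.60 − 10.25) / (-250 − 0) = +0.01060
Steepest decrease is along −∇f: components (+0.008514 E, -0.01060 N).
Azimuth = atan2(+0.008514, -0.01060) = 141.2° ≈ 141°.

141°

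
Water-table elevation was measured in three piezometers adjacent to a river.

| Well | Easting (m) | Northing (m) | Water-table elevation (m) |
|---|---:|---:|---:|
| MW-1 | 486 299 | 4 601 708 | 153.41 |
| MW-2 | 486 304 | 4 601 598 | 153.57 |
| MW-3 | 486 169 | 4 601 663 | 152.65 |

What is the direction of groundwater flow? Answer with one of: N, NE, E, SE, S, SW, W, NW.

Differences from MW-1: to MW-2 (Δx, Δy, Δh) = (5, -110, +0.16); to MW-3 = (-130, -45, -0.76).
Determinant of the coordinate differences = 5·(-45) − (-130)·(-110) = -14525.
∂h/∂x = [(+0.16)·(-45) − (-0.76)·(-110)] / -14525 = +0.006251
∂h/∂y = [5·(-0.76) − (-130)·(+0.16)] / -14525 = -0.001170
Flow = −∇h = (-0.006251 east, +0.001170 north), which points west.

W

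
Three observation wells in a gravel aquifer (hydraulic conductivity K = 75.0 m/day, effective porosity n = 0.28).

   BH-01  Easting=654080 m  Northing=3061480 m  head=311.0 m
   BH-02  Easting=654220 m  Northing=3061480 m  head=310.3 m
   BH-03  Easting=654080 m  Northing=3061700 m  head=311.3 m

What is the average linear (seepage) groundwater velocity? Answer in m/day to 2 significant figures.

∂h/∂x = (310.3 − 311.0) / (654220 − 654080) = -0.005000
∂h/∂y = (311.3 − 311.0) / (3061700 − 3061480) = +0.001364
|∇h| = √(-0.005000² + 0.001364²) = 0.005183
Seepage velocity v = K·i/n = 75.0 × 0.005183 / 0.28 = 1.388 m/day.

1.4 m/day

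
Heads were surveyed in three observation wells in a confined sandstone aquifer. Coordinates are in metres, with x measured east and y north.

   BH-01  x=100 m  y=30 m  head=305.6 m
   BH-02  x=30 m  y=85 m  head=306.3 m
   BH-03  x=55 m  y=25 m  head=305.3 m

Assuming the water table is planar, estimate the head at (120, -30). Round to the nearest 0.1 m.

304.6 m

Three-point gradient (reference BH-01): Δ to BH-02 = (-70, 55, +0.7), Δ to BH-03 = (-45, -5, -0.3).
∂h/∂x = +0.004602, ∂h/∂y = +0.01858 (det = 2825).
h(120, -30) = 305.6 + (+0.004602)·(20) + (+0.01858)·(-60) = 305.6 +0.092 -1.115 = 304.577 m.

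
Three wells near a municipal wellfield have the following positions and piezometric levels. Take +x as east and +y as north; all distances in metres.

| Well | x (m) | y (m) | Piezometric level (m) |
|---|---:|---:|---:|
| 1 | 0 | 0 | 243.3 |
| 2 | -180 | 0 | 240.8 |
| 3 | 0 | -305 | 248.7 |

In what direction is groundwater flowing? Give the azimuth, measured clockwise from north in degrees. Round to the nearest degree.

∂h/∂x = (240.8 − 243.3) / (-180 − 0) = +0.01389
∂h/∂y = (248.7 − 243.3) / (-305 − 0) = -0.01770
Flow direction (−∇h) has components (-0.01389 E, +0.01770 N).
Azimuth = atan2(E, N) = atan2(-0.01389, +0.01770) = 321.9° ≈ 322°.

322°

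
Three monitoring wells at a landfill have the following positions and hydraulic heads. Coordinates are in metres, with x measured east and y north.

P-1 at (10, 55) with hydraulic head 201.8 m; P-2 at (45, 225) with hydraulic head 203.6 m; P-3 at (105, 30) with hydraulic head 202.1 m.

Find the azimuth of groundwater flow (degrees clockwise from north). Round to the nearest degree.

211°

Three-point gradient (reference P-1): Δ to P-2 = (35, 170, +1.8), Δ to P-3 = (95, -25, +0.3).
∂h/∂x = +0.005639, ∂h/∂y = +0.009427 (det = -17025).
Flow direction (−∇h) has components (-0.005639 E, -0.009427 N).
Azimuth = atan2(E, N) = atan2(-0.005639, -0.009427) = 210.9° ≈ 211°.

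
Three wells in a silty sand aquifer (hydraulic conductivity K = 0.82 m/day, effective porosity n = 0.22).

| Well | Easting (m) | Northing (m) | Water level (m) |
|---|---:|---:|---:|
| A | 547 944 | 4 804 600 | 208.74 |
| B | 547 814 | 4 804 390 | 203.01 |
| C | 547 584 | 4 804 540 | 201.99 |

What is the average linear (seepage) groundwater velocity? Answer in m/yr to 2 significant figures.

32 m/yr

Differences from A: to B (Δx, Δy, Δh) = (-130, -210, -5.73); to C = (-360, -60, -6.75).
Solve a·Δx + b·Δy = Δh: det = (-130)·(-60) − (-360)·(-210) = -67800.
∂h/∂x = [(-5.73)·(-60) − (-6.75)·(-210)] / -67800 = +0.01584
∂h/∂y = [(-130)·(-6.75) − (-360)·(-5.73)] / -67800 = +0.01748
|∇h| = √(0.01584² + 0.01748²) = 0.02359
Seepage velocity v = K·i/n = 0.82 × 0.02359 / 0.22 = 0.08793 m/day = 32.12 m/yr.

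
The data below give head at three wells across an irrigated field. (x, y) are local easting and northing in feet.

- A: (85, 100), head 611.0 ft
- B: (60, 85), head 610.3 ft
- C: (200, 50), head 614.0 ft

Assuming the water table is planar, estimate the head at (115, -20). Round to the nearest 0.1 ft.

611.6 ft

Taking A as reference: B−A = (-25, -15, -0.7); C−A = (115, -50, +3.0).
Determinant of the coordinate differences = (-25)·(-50) − 115·(-15) = 2975.
∂h/∂x = [(-0.7)·(-50) − (+3.0)·(-15)] / 2975 = +0.02689
∂h/∂y = [(-25)·(+3.0) − 115·(-0.7)] / 2975 = +0.001849
h(115, -20) = 611.0 + (+0.02689)·(30) + (+0.001849)·(-120) = 611.0 +0.807 -0.222 = 611.585 ft.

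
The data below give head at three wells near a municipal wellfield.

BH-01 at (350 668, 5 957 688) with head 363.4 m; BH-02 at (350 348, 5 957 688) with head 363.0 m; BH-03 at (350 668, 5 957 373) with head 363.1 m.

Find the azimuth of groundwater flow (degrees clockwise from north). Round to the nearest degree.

∂h/∂x = (363.0 − 363.4) / (350348 − 350668) = +0.001250
∂h/∂y = (363.1 − 363.4) / (5957373 − 5957688) = +0.0009524
Flow direction (−∇h) has components (-0.001250 E, -0.0009524 N).
Azimuth = atan2(E, N) = atan2(-0.001250, -0.0009524) = 232.7° ≈ 233°.

233°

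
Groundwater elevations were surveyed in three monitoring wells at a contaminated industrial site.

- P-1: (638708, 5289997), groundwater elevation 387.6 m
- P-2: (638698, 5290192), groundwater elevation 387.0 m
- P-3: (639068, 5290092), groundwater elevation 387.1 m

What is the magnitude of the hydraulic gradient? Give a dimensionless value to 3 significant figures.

With h = a·x + b·y + c and P-1 as origin, the differences give:
  (-10)·a + 195·b = -0.6
  360·a + 95·b = -0.5
Eliminate b (×95 and ×195, subtract): -71150·a = 40.50 → a = ∂h/∂x = -0.0005692
Back-substitute: b = ∂h/∂y = -0.003106.
|∇h| = √(-0.0005692² + -0.003106²) = 0.003158

0.00316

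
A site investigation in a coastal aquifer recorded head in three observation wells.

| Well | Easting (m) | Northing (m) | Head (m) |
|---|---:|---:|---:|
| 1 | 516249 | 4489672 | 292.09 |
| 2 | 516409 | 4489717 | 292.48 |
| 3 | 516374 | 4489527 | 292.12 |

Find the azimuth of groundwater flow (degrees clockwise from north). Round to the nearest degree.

233°

With h = a·x + b·y + c and 1 as origin, the differences give:
  160·a + 45·b = +0.39
  125·a + (-145)·b = +0.03
Eliminate b (×(-145) and ×45, subtract): -28825·a = -57.900 → a = ∂h/∂x = +0.002009
Back-substitute: b = ∂h/∂y = +0.001525.
Flow direction (−∇h) has components (-0.002009 E, -0.001525 N).
Azimuth = atan2(E, N) = atan2(-0.002009, -0.001525) = 232.8° ≈ 233°.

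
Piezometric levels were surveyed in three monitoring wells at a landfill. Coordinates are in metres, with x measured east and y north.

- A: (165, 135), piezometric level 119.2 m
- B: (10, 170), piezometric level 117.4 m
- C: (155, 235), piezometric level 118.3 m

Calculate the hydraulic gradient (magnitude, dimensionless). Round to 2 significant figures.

Taking A as reference: B−A = (-155, 35, -1.8); C−A = (-10, 100, -0.9).
Determinant of the coordinate differences = (-155)·100 − (-10)·35 = -15150.
∂h/∂x = [(-1.8)·100 − (-0.9)·35] / -15150 = +0.009802
∂h/∂y = [(-155)·(-0.9) − (-10)·(-1.8)] / -15150 = -0.008020
|∇h| = √(0.009802² + -0.008020²) = 0.01266

0.013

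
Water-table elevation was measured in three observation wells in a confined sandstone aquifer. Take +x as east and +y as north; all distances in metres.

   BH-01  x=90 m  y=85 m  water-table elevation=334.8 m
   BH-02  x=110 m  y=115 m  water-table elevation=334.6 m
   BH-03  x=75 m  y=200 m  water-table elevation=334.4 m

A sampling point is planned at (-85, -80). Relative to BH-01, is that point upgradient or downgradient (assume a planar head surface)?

upgradient

With h = a·x + b·y + c and BH-01 as origin, the differences give:
  20·a + 30·b = -0.2
  (-15)·a + 115·b = -0.4
Eliminate b (×115 and ×30, subtract): 2750·a = -11.00 → a = ∂h/∂x = -0.004000
Back-substitute: b = ∂h/∂y = -0.004000.
Head at (-85, -80) = 334.8 + (-0.004000)·(-175) + (-0.004000)·(-165) = 336.16 m.
That is higher than the 334.8 m at BH-01, so the point is upgradient.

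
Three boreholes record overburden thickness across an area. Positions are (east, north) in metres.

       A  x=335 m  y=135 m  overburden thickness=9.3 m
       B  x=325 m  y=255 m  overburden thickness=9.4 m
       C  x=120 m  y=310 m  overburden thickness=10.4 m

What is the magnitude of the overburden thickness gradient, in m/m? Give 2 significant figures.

0.0048 m/m

With d = a·x + b·y + c and A as origin, the differences give:
  (-10)·a + 120·b = +0.1
  (-215)·a + 175·b = +1.1
Eliminate b (×175 and ×120, subtract): 24050·a = -114.50 → a = ∂d/∂x = -0.004761
Back-substitute: b = ∂d/∂y = +0.0004366.
|∇f| = √(-0.004761² + 0.0004366²) = 0.004781 m/m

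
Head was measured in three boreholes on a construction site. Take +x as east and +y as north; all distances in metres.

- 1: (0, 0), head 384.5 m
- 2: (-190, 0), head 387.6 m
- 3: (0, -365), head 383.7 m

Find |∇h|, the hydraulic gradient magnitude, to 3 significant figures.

∂h/∂x = (387.6 − 384.5) / (-190 − 0) = -0.01632
∂h/∂y = (383.7 − 384.5) / (-365 − 0) = +0.002192
|∇h| = √(-0.01632² + 0.002192²) = 0.01647

0.0165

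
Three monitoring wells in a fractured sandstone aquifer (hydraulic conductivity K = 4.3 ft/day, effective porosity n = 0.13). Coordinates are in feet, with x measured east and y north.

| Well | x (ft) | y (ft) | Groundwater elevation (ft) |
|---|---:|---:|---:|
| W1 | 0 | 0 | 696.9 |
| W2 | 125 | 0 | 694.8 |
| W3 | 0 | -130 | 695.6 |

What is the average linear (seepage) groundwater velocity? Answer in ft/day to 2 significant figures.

0.65 ft/day

∂h/∂x = (694.8 − 696.9) / (125 − 0) = -0.01680
∂h/∂y = (695.6 − 696.9) / (-130 − 0) = +0.010000
|∇h| = √(-0.01680² + 0.010000²) = 0.01955
Seepage velocity v = K·i/n = 4.3 × 0.01955 / 0.13 = 0.6467 ft/day.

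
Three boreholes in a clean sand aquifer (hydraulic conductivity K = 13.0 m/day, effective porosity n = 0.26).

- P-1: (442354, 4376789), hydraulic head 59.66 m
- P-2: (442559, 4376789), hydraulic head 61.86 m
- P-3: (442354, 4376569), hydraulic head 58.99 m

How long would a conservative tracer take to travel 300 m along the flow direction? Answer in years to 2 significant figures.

∂h/∂x = (61.86 − 59.66) / (442559 − 442354) = +0.01073
∂h/∂y = (58.99 − 59.66) / (4376569 − 4376789) = +0.003045
|∇h| = √(0.01073² + 0.003045²) = 0.01115
Seepage velocity v = K·i/n = 13.0 × 0.01115 / 0.26 = 0.5575 m/day.
t = 300 / 0.5575 = 538.1 days = 1.47 years.

1.5 years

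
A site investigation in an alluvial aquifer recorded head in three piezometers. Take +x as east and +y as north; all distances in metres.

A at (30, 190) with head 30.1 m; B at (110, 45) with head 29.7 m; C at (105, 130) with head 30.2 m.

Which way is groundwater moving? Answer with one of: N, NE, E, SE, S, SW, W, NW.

SW

Taking A as reference: B−A = (80, -145, -0.4); C−A = (75, -60, +0.1).
Determinant of the coordinate differences = 80·(-60) − 75·(-145) = 6075.
∂h/∂x = [(-0.4)·(-60) − (+0.1)·(-145)] / 6075 = +0.006337
∂h/∂y = [80·(+0.1) − 75·(-0.4)] / 6075 = +0.006255
Flow = −∇h = (-0.006337 east, -0.006255 north), which points southwest.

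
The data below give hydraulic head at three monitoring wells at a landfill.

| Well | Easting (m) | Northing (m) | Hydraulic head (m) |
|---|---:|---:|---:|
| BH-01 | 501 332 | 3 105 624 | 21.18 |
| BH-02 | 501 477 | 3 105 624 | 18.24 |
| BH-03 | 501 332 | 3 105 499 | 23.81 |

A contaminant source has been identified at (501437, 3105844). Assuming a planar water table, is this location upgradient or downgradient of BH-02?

downgradient

∂h/∂x = (18.24 − 21.18) / (501477 − 501332) = -0.02028
∂h/∂y = (23.81 − 21.18) / (3105499 − 3105624) = -0.02104
Head at (501437, 3105844) = 21.18 + (-0.02028)·(105) + (-0.02104)·(220) = 14.42 m.
That is lower than the 18.24 m at BH-02, so the point is downgradient.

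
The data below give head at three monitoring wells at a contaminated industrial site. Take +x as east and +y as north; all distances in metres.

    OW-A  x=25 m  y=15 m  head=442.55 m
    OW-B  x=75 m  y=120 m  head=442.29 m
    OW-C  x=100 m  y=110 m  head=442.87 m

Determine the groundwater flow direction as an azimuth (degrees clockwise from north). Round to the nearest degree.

301°

With h = a·x + b·y + c and OW-A as origin, the differences give:
  50·a + 105·b = -0.26
  75·a + 95·b = +0.32
Eliminate b (×95 and ×105, subtract): -3125·a = -58.300 → a = ∂h/∂x = +0.01866
Back-substitute: b = ∂h/∂y = -0.01136.
Flow direction (−∇h) has components (-0.01866 E, +0.01136 N).
Azimuth = atan2(E, N) = atan2(-0.01866, +0.01136) = 301.3° ≈ 301°.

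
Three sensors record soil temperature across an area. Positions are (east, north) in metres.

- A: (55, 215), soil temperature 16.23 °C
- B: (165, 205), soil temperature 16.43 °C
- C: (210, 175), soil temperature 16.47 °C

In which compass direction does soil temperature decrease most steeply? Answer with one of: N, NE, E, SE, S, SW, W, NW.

SW

With T = a·x + b·y + c and A as origin, the differences give:
  110·a + (-10)·b = +0.20
  155·a + (-40)·b = +0.24
Eliminate b (×(-40) and ×(-10), subtract): -2850·a = -5.600 → a = ∂T/∂x = +0.001965
Back-substitute: b = ∂T/∂y = +0.001614.
Steepest decrease is along −∇f = (-0.001965 E, -0.001614 N) → southwest.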